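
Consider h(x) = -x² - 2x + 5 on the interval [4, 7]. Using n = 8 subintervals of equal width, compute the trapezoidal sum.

-111.0703125

Δx = (7 − 4)/8 = 0.375.
h(4) = -19, h(4.375) = -22.890625, h(4.75) = -27.0625, h(5.125) = -31.515625, h(5.5) = -36.25, h(5.875) = -41.265625, h(6.25) = -46.5625, h(6.625) = -52.140625, h(7) = -58.
T_8 = (Δx/2)·[h(x_0) + 2h(x_1) + ... + 2h(x_{7}) + h(x_8)].
Sum = -111.0703125.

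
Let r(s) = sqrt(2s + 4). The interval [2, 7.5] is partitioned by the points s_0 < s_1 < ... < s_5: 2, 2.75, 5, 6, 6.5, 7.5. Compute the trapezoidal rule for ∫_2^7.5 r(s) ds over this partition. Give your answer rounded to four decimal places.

Subinterval widths: 0.75, 2.25, 1, 0.5, 1.
r(2) ≈ 2.8284, r(2.75) ≈ 3.0822, r(5) ≈ 3.7417, r(6) ≈ 4.0000, r(6.5) ≈ 4.1231, r(7.5) ≈ 4.3589.
On each subinterval the trapezoid contributes (Δs_i/2)·[r(s_{i-1}) + r(s_i)].
Sum ≈ 20.0359.

20.0359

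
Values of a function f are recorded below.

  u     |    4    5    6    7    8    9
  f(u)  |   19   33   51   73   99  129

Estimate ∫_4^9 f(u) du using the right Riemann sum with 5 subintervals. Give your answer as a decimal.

385

Δu = 1.
Sum = 1·[33 + 51 + 73 + 99 + 129] = 385.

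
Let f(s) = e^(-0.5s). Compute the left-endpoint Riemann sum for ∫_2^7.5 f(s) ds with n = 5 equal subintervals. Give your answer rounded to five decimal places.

Δs = (7.5 − 2)/5 = 1.1.
Left endpoints: 2, 3.1, 4.2, 5.3, 6.4.
f(2) ≈ 0.36788, f(3.1) ≈ 0.21225, f(4.2) ≈ 0.12246, f(5.3) ≈ 0.07065, f(6.4) ≈ 0.04076.
Sum = Δs · [f(2) + f(3.1) + f(4.2) + f(5.3) + f(6.4)].
Sum ≈ 0.89540.

0.89540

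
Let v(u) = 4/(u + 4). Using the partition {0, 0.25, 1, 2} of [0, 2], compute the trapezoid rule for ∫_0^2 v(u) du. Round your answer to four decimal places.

Subinterval widths: 0.25, 0.75, 1.
v(0) = 1, v(0.25) = 16/17, v(1) = 0.8, v(2) = 2/3.
On each subinterval the trapezoid contributes (Δu_i/2)·[v(u_{i-1}) + v(u_i)].
Sum ≈ 1.6289.

1.6289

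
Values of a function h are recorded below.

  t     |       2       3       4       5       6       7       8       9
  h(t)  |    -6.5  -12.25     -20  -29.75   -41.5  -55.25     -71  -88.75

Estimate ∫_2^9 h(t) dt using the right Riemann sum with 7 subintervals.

Δt = 1.
Sum = 1·[(-12.25) + (-20) + (-29.75) + (-41.5) + (-55.25) + (-71) + (-88.75)] = -318.5.

-318.5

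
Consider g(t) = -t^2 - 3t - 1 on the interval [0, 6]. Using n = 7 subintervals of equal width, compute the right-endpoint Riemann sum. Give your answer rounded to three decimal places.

Δt = (6 − 0)/7 = 6/7.
Right endpoints: 6/7, 12/7, 18/7, 24/7, 30/7, 36/7, 6.
g(6/7) = -211/49, g(12/7) = -445/49, g(18/7) = -751/49, g(24/7) = -1129/49, g(30/7) = -1579/49, g(36/7) = -2101/49, g(6) = -55.
Sum = Δt · [g(6/7) + g(12/7) + g(18/7) + ...].
Sum ≈ -155.878.

-155.878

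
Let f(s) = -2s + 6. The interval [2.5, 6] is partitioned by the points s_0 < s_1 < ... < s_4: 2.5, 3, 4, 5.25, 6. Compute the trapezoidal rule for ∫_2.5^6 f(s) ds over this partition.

-8.75

Subinterval widths: 0.5, 1, 1.25, 0.75.
f(2.5) = 1, f(3) = 0, f(4) = -2, f(5.25) = -4.5, f(6) = -6.
On each subinterval the trapezoid contributes (Δs_i/2)·[f(s_{i-1}) + f(s_i)].
Sum = -8.75.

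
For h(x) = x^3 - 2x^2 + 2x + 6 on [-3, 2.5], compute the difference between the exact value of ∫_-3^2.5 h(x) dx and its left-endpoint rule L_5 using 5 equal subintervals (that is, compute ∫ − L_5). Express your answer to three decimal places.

Exact integral: ∫_-3^2.5 h(x) dx ≈ -8.65104.
L_5 = -44.22.
Error ≈ -8.65104 − (-44.22) ≈ 35.569.

35.569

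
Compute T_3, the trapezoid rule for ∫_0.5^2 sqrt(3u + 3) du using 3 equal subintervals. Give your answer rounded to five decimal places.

3.87438

Δu = (2 − 0.5)/3 = 0.5.
f(0.5) ≈ 2.12132, f(1) ≈ 2.44949, f(1.5) ≈ 2.73861, f(2) ≈ 3.00000.
T_3 = (Δu/2)·[f(u_0) + 2f(u_1) + 2f(u_2) + f(u_3)].
Sum ≈ 3.87438.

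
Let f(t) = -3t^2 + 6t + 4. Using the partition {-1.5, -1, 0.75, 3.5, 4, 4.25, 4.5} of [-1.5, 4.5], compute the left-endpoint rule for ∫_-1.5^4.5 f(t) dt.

-12.9375

Subinterval widths: 0.5, 1.75, 2.75, 0.5, 0.25, 0.25.
Left endpoints: -1.5, -1, 0.75, 3.5, 4, 4.25.
f(-1.5) = -11.75, f(-1) = -5, f(0.75) = 6.8125, f(3.5) = -11.75, f(4) = -20, f(4.25) = -24.6875.
Sum = Σ Δt_i · f(t_i).
Sum = -12.9375.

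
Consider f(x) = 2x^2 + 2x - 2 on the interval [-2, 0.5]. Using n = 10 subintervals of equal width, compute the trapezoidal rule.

-3.28125

Δx = (0.5 − (-2))/10 = 0.25.
f(-2) = 2, f(-1.75) = 0.625, f(-1.5) = -0.5, f(-1.25) = -1.375, f(-1) = -2, f(-0.75) = -2.375, f(-0.5) = -2.5, f(-0.25) = -2.375, f(0) = -2, f(0.25) = -1.375, f(0.5) = -0.5.
T_10 = (Δx/2)·[f(x_0) + 2f(x_1) + ... + 2f(x_{9}) + f(x_10)].
Sum = -3.28125.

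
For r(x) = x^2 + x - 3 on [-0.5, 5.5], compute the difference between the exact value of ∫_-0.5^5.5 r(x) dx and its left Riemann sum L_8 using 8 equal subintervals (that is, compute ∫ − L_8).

12.9375

Exact integral: ∫_-0.5^5.5 r(x) dx = 52.5.
L_8 = 39.5625.
Error = 52.5 − 39.5625 = 12.9375.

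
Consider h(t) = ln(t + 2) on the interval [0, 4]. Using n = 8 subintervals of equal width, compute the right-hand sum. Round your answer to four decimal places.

Δt = (4 − 0)/8 = 0.5.
Right endpoints: 0.5, 1, 1.5, 2, 2.5, 3, 3.5, 4.
h(0.5) ≈ 0.9163, h(1) ≈ 1.0986, h(1.5) ≈ 1.2528, h(2) ≈ 1.3863, h(2.5) ≈ 1.5041, h(3) ≈ 1.6094, h(3.5) ≈ 1.7047, h(4) ≈ 1.7918.
Sum = Δt · [h(0.5) + h(1) + h(1.5) + ...].
Sum ≈ 5.6320.

5.6320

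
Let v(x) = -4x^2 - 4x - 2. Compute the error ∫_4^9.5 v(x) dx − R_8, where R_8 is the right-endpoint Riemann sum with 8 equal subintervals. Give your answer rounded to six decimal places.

Exact integral: ∫_4^9.5 v(x) dx ≈ -1217.33333333.
R_8 = -1328.72265625.
Error ≈ -1217.33333333 − (-1328.72265625) ≈ 111.389323.

111.389323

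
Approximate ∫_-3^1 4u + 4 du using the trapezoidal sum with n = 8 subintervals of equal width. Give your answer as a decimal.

0

Δu = (1 − (-3))/8 = 0.5.
f(-3) = -8, f(-2.5) = -6, f(-2) = -4, f(-1.5) = -2, f(-1) = 0, f(-0.5) = 2, f(0) = 4, f(0.5) = 6, f(1) = 8.
T_8 = (Δu/2)·[f(u_0) + 2f(u_1) + ... + 2f(u_{7}) + f(u_8)].
Sum = 0.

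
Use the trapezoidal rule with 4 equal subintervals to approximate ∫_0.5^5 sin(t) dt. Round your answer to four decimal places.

0.5299

Δt = (5 − 0.5)/4 = 1.125.
f(0.5) ≈ 0.4794, f(1.625) ≈ 0.9985, f(2.75) ≈ 0.3817, f(3.875) ≈ -0.6694, f(5) ≈ -0.9589.
T_4 = (Δt/2)·[f(t_0) + 2f(t_1) + 2f(t_2) + 2f(t_3) + f(t_4)].
Sum ≈ 0.5299.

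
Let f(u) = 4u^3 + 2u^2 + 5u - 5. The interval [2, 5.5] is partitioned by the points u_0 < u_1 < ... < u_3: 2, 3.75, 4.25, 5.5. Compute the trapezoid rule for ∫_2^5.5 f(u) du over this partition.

Subinterval widths: 1.75, 0.5, 1.25.
f(2) = 45, f(3.75) = 252.8125, f(4.25) = 359.4375, f(5.5) = 748.5.
On each subinterval the trapezoid contributes (Δu_i/2)·[f(u_{i-1}) + f(u_i)].
Sum = 1106.109375.

1106.109375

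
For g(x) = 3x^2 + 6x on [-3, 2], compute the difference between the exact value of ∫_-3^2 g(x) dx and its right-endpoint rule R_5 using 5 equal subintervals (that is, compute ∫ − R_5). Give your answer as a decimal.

Exact integral: ∫_-3^2 g(x) dx = 20.
R_5 = 30.
Error = 20 − 30 = -10.

-10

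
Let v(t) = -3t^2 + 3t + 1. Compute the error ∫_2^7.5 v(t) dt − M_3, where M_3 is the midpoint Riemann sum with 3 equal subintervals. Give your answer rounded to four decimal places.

-4.6215

Exact integral: ∫_2^7.5 v(t) dt = -330.
M_3 ≈ -325.378472.
Error ≈ -330 − (-325.378472) ≈ -4.6215.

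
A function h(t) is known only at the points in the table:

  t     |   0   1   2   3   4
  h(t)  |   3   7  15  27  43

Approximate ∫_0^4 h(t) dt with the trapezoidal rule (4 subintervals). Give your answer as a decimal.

72

Δt = 1.
T_4 = (1/2)·[3 + 2·7 + 2·15 + 2·27 + 43] = 72.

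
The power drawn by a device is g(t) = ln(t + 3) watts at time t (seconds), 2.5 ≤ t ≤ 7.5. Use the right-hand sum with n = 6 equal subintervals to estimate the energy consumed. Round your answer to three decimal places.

10.578

Δt = (7.5 − 2.5)/6 = 5/6.
Right endpoints: 10/3, 25/6, 5, 35/6, 20/3, 7.5.
g(10/3) ≈ 1.846, g(25/6) ≈ 1.969, g(5) ≈ 2.079, g(35/6) ≈ 2.179, g(20/3) ≈ 2.269, g(7.5) ≈ 2.351.
Sum = Δt · [g(10/3) + g(25/6) + g(5) + ...].
Sum ≈ 10.578.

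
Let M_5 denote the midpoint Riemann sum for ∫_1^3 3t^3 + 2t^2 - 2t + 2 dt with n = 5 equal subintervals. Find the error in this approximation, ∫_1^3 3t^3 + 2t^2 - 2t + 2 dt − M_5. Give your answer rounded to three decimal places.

Exact integral: ∫_1^3 f(t) dt ≈ 73.33333.
M_5 = 72.8.
Error ≈ 73.33333 − 72.8 ≈ 0.533.

0.533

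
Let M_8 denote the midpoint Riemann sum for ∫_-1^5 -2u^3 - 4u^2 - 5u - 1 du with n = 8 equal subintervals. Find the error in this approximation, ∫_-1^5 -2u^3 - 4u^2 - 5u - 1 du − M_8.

-4.5

Exact integral: ∫_-1^5 f(u) du = -546.
M_8 = -541.5.
Error = -546 − (-541.5) = -4.5.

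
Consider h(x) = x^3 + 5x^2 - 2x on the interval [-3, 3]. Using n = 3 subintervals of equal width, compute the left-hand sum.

68

Δx = (3 − (-3))/3 = 2.
Left endpoints: -3, -1, 1.
h(-3) = 24, h(-1) = 6, h(1) = 4.
Sum = Δx · [h(-3) + h(-1) + h(1)].
Sum = 68.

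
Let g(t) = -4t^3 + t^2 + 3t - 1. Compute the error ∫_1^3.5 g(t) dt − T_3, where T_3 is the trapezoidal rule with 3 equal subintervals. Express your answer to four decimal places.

7.5231

Exact integral: ∫_1^3.5 g(t) dt ≈ -120.729167.
T_3 ≈ -128.252315.
Error ≈ -120.729167 − (-128.252315) ≈ 7.5231.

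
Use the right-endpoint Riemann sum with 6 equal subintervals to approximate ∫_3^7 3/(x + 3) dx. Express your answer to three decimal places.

Δx = (7 − 3)/6 = 2/3.
Right endpoints: 11/3, 13/3, 5, 17/3, 19/3, 7.
f(11/3) = 0.45, f(13/3) = 9/22, f(5) = 0.375, f(17/3) = 9/26, f(19/3) = 9/28, f(7) = 0.3.
Sum = Δx · [f(11/3) + f(13/3) + f(5) + ...].
Sum ≈ 1.468.

1.468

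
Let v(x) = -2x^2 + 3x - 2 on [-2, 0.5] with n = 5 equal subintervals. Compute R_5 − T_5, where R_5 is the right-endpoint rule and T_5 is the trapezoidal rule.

3.75

R_5 = -12.5.
T_5 = -16.25.
R_5 − T_5 = 3.75.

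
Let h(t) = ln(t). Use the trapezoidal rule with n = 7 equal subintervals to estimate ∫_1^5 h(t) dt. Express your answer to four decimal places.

4.0257

Δt = (5 − 1)/7 = 4/7.
h(1) ≈ 0.0000, h(11/7) ≈ 0.4520, h(15/7) ≈ 0.7621, h(19/7) ≈ 0.9985, h(23/7) ≈ 1.1896, h(27/7) ≈ 1.3499, h(31/7) ≈ 1.4881, h(5) ≈ 1.6094.
T_7 = (Δt/2)·[h(t_0) + 2h(t_1) + ... + 2h(t_{6}) + h(t_7)].
Sum ≈ 4.0257.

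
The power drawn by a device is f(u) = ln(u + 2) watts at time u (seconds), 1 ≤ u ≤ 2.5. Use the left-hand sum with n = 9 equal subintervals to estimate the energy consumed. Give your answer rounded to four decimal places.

1.9385

Δu = (2.5 − 1)/9 = 1/6.
Left endpoints: 1, 7/6, 4/3, 1.5, 5/3, 11/6, 2, 13/6, 7/3.
f(1) ≈ 1.0986, f(7/6) ≈ 1.1527, f(4/3) ≈ 1.2040, f(1.5) ≈ 1.2528, f(5/3) ≈ 1.2993, f(11/6) ≈ 1.3437, f(2) ≈ 1.3863, f(13/6) ≈ 1.4271, f(7/3) ≈ 1.4663.
Sum = Δu · [f(1) + f(7/6) + f(4/3) + ...].
Sum ≈ 1.9385.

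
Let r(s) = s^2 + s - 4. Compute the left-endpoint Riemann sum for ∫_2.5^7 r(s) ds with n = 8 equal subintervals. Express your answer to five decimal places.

Δs = (7 − 2.5)/8 = 0.5625.
Left endpoints: 2.5, 3.0625, 3.625, 4.1875, 4.75, 5.3125, 5.875, 6.4375.
r(2.5) = 4.75, r(3.0625) = 8.44140625, r(3.625) = 12.765625, r(4.1875) = 17.72265625, r(4.75) = 23.3125, r(5.3125) = 29.53515625, r(5.875) = 36.390625, r(6.4375) = 43.87890625.
Sum = Δs · [r(2.5) + r(3.0625) + r(3.625) + ...].
Sum ≈ 99.44824.

99.44824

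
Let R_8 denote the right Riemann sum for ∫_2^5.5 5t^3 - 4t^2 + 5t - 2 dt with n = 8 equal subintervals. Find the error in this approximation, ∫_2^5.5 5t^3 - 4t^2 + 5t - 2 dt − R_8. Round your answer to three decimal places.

Exact integral: ∫_2^5.5 f(t) dt ≈ 971.28646.
R_8 ≈ 1131.20239.
Error ≈ 971.28646 − 1131.20239 ≈ -159.916.

-159.916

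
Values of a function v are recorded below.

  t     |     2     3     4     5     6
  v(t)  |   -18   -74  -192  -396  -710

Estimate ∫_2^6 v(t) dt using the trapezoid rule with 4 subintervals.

-1026

Δt = 1.
T_4 = (1/2)·[(-18) + 2·(-74) + 2·(-192) + 2·(-396) + (-710)] = -1026.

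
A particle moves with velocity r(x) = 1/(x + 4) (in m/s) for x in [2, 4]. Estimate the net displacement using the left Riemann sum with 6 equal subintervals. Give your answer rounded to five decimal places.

Δx = (4 − 2)/6 = 1/3.
Left endpoints: 2, 7/3, 8/3, 3, 10/3, 11/3.
r(2) = 1/6, r(7/3) = 3/19, r(8/3) = 0.15, r(3) = 1/7, r(10/3) = 3/22, r(11/3) = 3/23.
Sum = Δx · [r(2) + r(7/3) + r(8/3) + ...].
Sum ≈ 0.29474.

0.29474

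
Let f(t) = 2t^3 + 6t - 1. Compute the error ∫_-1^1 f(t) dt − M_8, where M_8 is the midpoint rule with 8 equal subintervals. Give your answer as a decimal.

0

Exact integral: ∫_-1^1 f(t) dt = -2.
M_8 = -2.
Error = -2 − (-2) = 0.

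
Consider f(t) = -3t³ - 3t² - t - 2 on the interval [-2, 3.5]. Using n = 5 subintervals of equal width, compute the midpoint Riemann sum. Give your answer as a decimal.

Δt = (3.5 − (-2))/5 = 1.1.
Midpoints: -1.45, -0.35, 0.75, 1.85, 2.95.
f(-1.45) = 2.288375, f(-0.35) = -1.888875, f(0.75) = -5.703125, f(1.85) = -33.112375, f(2.95) = -108.074625.
Sum = Δt · [f(-1.45) + f(-0.35) + f(0.75) + f(1.85) + f(2.95)].
Sum = -161.1396875.

-161.1396875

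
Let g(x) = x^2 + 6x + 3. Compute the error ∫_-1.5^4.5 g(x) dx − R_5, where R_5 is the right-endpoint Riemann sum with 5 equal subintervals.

-33.84

Exact integral: ∫_-1.5^4.5 g(x) dx = 103.5.
R_5 = 137.34.
Error = 103.5 − 137.34 = -33.84.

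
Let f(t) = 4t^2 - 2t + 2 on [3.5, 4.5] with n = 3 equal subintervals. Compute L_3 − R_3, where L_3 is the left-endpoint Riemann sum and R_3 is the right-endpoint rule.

-10

L_3 ≈ 53.4074074.
R_3 ≈ 63.4074074.
L_3 − R_3 = -10.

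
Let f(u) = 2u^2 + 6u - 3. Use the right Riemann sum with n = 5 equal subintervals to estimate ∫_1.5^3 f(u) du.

34.92

Δu = (3 − 1.5)/5 = 0.3.
Right endpoints: 1.8, 2.1, 2.4, 2.7, 3.
f(1.8) = 14.28, f(2.1) = 18.42, f(2.4) = 22.92, f(2.7) = 27.78, f(3) = 33.
Sum = Δu · [f(1.8) + f(2.1) + f(2.4) + f(2.7) + f(3)].
Sum = 34.92.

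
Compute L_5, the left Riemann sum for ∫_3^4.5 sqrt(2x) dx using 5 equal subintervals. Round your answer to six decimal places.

Δx = (4.5 − 3)/5 = 0.3.
Left endpoints: 3, 3.3, 3.6, 3.9, 4.2.
f(3) ≈ 2.449490, f(3.3) ≈ 2.569047, f(3.6) ≈ 2.683282, f(3.9) ≈ 2.792848, f(4.2) ≈ 2.898275.
Sum = Δx · [f(3) + f(3.3) + f(3.6) + f(3.9) + f(4.2)].
Sum ≈ 4.017882.

4.017882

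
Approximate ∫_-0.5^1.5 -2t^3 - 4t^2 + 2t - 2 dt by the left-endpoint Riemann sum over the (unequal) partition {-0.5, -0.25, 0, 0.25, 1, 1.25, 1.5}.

-7.3671875

Subinterval widths: 0.25, 0.25, 0.25, 0.75, 0.25, 0.25.
Left endpoints: -0.5, -0.25, 0, 0.25, 1, 1.25.
f(-0.5) = -3.75, f(-0.25) = -2.71875, f(0) = -2, f(0.25) = -1.78125, f(1) = -6, f(1.25) = -9.65625.
Sum = Σ Δt_i · f(t_i).
Sum = -7.3671875.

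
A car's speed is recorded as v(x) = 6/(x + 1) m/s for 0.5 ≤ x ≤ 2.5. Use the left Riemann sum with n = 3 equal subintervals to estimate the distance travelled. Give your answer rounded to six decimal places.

5.924585

Δx = (2.5 − 0.5)/3 = 2/3.
Left endpoints: 0.5, 7/6, 11/6.
v(0.5) = 4, v(7/6) = 36/13, v(11/6) = 36/17.
Sum = Δx · [v(0.5) + v(7/6) + v(11/6)].
Sum ≈ 5.924585.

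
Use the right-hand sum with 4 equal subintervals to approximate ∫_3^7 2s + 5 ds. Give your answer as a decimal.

Δs = (7 − 3)/4 = 1.
Right endpoints: 4, 5, 6, 7.
f(4) = 13, f(5) = 15, f(6) = 17, f(7) = 19.
Sum = Δs · [f(4) + f(5) + f(6) + f(7)].
Sum = 64.

64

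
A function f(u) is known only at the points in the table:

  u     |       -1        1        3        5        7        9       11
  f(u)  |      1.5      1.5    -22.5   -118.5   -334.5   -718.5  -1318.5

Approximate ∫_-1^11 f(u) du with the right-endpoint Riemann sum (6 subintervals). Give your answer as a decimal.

Δu = 2.
Sum = 2·[1.5 + (-22.5) + (-118.5) + (-334.5) + (-718.5) + (-1318.5)] = -5022.

-5022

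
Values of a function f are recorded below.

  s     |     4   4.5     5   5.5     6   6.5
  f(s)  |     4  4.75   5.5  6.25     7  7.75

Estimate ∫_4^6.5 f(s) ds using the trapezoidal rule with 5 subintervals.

14.6875

Δs = 0.5.
T_5 = (0.5/2)·[4 + 2·4.75 + 2·5.5 + 2·6.25 + 2·7 + 7.75] = 14.6875.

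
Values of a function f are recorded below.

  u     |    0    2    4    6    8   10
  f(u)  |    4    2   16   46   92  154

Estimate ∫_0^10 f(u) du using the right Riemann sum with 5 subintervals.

620

Δu = 2.
Sum = 2·[2 + 16 + 46 + 92 + 154] = 620.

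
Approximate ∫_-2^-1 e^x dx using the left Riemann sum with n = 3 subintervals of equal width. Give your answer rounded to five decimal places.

Δx = (-1 − (-2))/3 = 1/3.
Left endpoints: -2, -5/3, -4/3.
f(-2) ≈ 0.13534, f(-5/3) ≈ 0.18888, f(-4/3) ≈ 0.26360.
Sum = Δx · [f(-2) + f(-5/3) + f(-4/3)].
Sum ≈ 0.19594.

0.19594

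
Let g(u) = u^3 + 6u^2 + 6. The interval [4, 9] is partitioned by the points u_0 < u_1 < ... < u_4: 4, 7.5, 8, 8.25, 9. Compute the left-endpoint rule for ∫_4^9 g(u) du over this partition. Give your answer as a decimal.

Subinterval widths: 3.5, 0.5, 0.25, 0.75.
Left endpoints: 4, 7.5, 8, 8.25.
g(4) = 166, g(7.5) = 765.375, g(8) = 902, g(8.25) = 975.890625.
Sum = Σ Δu_i · g(u_i).
Sum = 1921.10546875.

1921.10546875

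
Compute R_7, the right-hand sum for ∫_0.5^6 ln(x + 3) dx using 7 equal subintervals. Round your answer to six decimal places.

10.252430

Δx = (6 − 0.5)/7 = 11/14.
Right endpoints: 9/7, 29/14, 20/7, 51/14, 31/7, 73/14, 6.
f(9/7) ≈ 1.455287, f(29/14) ≈ 1.623623, f(20/7) ≈ 1.767662, f(51/14) ≈ 1.893542, f(31/7) ≈ 2.005334, f(73/14) ≈ 2.105875, f(6) ≈ 2.197225.
Sum = Δx · [f(9/7) + f(29/14) + f(20/7) + ...].
Sum ≈ 10.252430.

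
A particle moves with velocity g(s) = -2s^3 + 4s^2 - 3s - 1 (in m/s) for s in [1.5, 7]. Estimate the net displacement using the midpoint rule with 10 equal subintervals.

Δs = (7 − 1.5)/10 = 0.55.
Midpoints: 1.775, 2.325, 2.875, 3.425, 3.975, 4.525, 5.075, 5.625, 6.175, 6.725.
g(1.775) = -4.90721875, g(2.325) = -11.48865625, g(2.875) = -24.08984375, g(3.425) = -44.70728125, g(3.975) = -75.33746875, g(4.525) = -117.97690625, g(5.075) = -174.62209375, g(5.625) = -247.26953125, g(6.175) = -337.91571875, g(6.725) = -448.55715625.
Sum = Δs · [g(1.775) + g(2.325) + g(2.875) + ...].
Sum = -817.77953125.

-817.77953125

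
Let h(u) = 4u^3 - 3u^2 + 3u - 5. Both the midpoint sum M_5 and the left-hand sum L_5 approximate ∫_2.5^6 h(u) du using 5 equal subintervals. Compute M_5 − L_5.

232.3825

M_5 = 1076.8275.
L_5 = 844.445.
M_5 − L_5 = 232.3825.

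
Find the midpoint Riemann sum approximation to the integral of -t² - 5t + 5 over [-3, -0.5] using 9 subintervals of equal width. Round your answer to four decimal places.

25.4327

Δt = (-0.5 − (-3))/9 = 5/18.
Midpoints: -103/36, -31/12, -83/36, -73/36, -1.75, -53/36, -43/36, -11/12, -23/36.
f(-103/36) = 14411/1296, f(-31/12) = 1619/144, f(-83/36) = 14531/1296, f(-73/36) = 14291/1296, f(-1.75) = 10.6875, f(-53/36) = 13211/1296, f(-43/36) = 12371/1296, f(-11/12) = 1259/144, f(-23/36) = 10091/1296.
Sum = Δt · [f(-103/36) + f(-31/12) + f(-83/36) + ...].
Sum ≈ 25.4327.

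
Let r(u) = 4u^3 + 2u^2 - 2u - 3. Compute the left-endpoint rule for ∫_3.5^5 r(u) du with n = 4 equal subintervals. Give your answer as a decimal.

448.48828125

Δu = (5 − 3.5)/4 = 0.375.
Left endpoints: 3.5, 3.875, 4.25, 4.625.
r(3.5) = 186, r(3.875) = 252.0234375, r(4.25) = 331.6875, r(4.625) = 426.2578125.
Sum = Δu · [r(3.5) + r(3.875) + r(4.25) + r(4.625)].
Sum = 448.48828125.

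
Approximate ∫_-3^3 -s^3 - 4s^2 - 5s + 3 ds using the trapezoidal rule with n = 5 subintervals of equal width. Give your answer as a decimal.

-59.76

Δs = (3 − (-3))/5 = 1.2.
f(-3) = 9, f(-1.8) = 4.872, f(-0.6) = 4.776, f(0.6) = -1.656, f(1.8) = -24.792, f(3) = -75.
T_5 = (Δs/2)·[f(s_0) + 2f(s_1) + ... + 2f(s_{4}) + f(s_5)].
Sum = -59.76.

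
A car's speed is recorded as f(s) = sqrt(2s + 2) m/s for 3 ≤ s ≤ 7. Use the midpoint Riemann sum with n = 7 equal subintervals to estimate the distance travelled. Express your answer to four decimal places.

Δs = (7 − 3)/7 = 4/7.
Midpoints: 23/7, 27/7, 31/7, 5, 39/7, 43/7, 47/7.
f(23/7) ≈ 2.9277, f(27/7) ≈ 3.1168, f(31/7) ≈ 3.2950, f(5) ≈ 3.4641, f(39/7) ≈ 3.6253, f(43/7) ≈ 3.7796, f(47/7) ≈ 3.9279.
Sum = Δs · [f(23/7) + f(27/7) + f(31/7) + ...].
Sum ≈ 13.7923.

13.7923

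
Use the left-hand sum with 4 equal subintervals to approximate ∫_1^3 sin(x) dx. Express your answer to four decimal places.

Δx = (3 − 1)/4 = 0.5.
Left endpoints: 1, 1.5, 2, 2.5.
f(1) ≈ 0.8415, f(1.5) ≈ 0.9975, f(2) ≈ 0.9093, f(2.5) ≈ 0.5985.
Sum = Δx · [f(1) + f(1.5) + f(2) + f(2.5)].
Sum ≈ 1.6734.

1.6734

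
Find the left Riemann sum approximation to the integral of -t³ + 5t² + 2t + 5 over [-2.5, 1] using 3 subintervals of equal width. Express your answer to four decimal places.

Δt = (1 − (-2.5))/3 = 7/6.
Left endpoints: -2.5, -4/3, -1/6.
f(-2.5) = 46.875, f(-4/3) = 367/27, f(-1/6) = 1039/216.
Sum = Δt · [f(-2.5) + f(-4/3) + f(-1/6)].
Sum ≈ 76.1574.

76.1574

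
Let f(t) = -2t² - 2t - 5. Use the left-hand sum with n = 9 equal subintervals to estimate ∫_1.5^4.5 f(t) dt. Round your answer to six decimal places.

Δt = (4.5 − 1.5)/9 = 1/3.
Left endpoints: 1.5, 11/6, 13/6, 2.5, 17/6, 19/6, 3.5, 23/6, 25/6.
f(1.5) = -12.5, f(11/6) = -277/18, f(13/6) = -337/18, f(2.5) = -22.5, f(17/6) = -481/18, f(19/6) = -565/18, f(3.5) = -36.5, f(23/6) = -757/18, f(25/6) = -865/18.
Sum = Δt · [f(1.5) + f(11/6) + f(13/6) + ...].
Sum ≈ -84.611111.

-84.611111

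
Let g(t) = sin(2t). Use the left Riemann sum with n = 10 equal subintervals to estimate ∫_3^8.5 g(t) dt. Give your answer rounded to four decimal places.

Δt = (8.5 − 3)/10 = 0.55.
Left endpoints: 3, 3.55, 4.1, 4.65, 5.2, 5.75, 6.3, 6.85, 7.4, 7.95.
g(3) ≈ -0.2794, g(3.55) ≈ 0.7290, g(4.1) ≈ 0.9407, g(4.65) ≈ 0.1245, g(5.2) ≈ -0.8278, g(5.75) ≈ -0.8755, g(6.3) ≈ 0.0336, g(6.85) ≈ 0.9060, g(7.4) ≈ 0.7883, g(7.95) ≈ -0.1909.
Sum = Δt · [g(3) + g(3.55) + g(4.1) + ...].
Sum ≈ 0.7416.

0.7416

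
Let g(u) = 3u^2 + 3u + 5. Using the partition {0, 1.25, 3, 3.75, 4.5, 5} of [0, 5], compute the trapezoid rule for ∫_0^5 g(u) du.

Subinterval widths: 1.25, 1.75, 0.75, 0.75, 0.5.
g(0) = 5, g(1.25) = 13.4375, g(3) = 41, g(3.75) = 58.4375, g(4.5) = 79.25, g(5) = 95.
On each subinterval the trapezoid contributes (Δu_i/2)·[g(u_{i-1}) + g(u_i)].
Sum = 191.640625.

191.640625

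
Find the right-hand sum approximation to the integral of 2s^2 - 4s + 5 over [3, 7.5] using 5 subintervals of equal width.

226.89

Δs = (7.5 − 3)/5 = 0.9.
Right endpoints: 3.9, 4.8, 5.7, 6.6, 7.5.
f(3.9) = 19.82, f(4.8) = 31.88, f(5.7) = 47.18, f(6.6) = 65.72, f(7.5) = 87.5.
Sum = Δs · [f(3.9) + f(4.8) + f(5.7) + f(6.6) + f(7.5)].
Sum = 226.89.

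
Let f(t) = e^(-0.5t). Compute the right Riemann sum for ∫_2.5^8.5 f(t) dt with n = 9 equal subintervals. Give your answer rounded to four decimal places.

0.4588

Δt = (8.5 − 2.5)/9 = 2/3.
Right endpoints: 19/6, 23/6, 4.5, 31/6, 35/6, 6.5, 43/6, 47/6, 8.5.
f(19/6) ≈ 0.2053, f(23/6) ≈ 0.1471, f(4.5) ≈ 0.1054, f(31/6) ≈ 0.0755, f(35/6) ≈ 0.0541, f(6.5) ≈ 0.0388, f(43/6) ≈ 0.0278, f(47/6) ≈ 0.0199, f(8.5) ≈ 0.0143.
Sum = Δt · [f(19/6) + f(23/6) + f(4.5) + ...].
Sum ≈ 0.4588.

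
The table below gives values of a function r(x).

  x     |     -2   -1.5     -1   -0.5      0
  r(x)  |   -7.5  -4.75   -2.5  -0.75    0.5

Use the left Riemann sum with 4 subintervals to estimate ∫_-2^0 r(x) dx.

Δx = 0.5.
Sum = 0.5·[(-7.5) + (-4.75) + (-2.5) + (-0.75)] = -7.75.

-7.75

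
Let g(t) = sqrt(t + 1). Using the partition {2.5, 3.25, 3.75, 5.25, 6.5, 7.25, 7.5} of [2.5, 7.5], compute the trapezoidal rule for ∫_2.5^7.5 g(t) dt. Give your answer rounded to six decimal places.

Subinterval widths: 0.75, 0.5, 1.5, 1.25, 0.75, 0.25.
g(2.5) ≈ 1.870829, g(3.25) ≈ 2.061553, g(3.75) ≈ 2.179449, g(5.25) ≈ 2.500000, g(6.5) ≈ 2.738613, g(7.25) ≈ 2.872281, g(7.5) ≈ 2.915476.
On each subinterval the trapezoid contributes (Δt_i/2)·[g(t_{i-1}) + g(t_i)].
Sum ≈ 12.146169.

12.146169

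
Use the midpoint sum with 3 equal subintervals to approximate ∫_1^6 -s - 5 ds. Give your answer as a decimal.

Δs = (6 − 1)/3 = 5/3.
Midpoints: 11/6, 3.5, 31/6.
f(11/6) = -41/6, f(3.5) = -8.5, f(31/6) = -61/6.
Sum = Δs · [f(11/6) + f(3.5) + f(31/6)].
Sum = -42.5.

-42.5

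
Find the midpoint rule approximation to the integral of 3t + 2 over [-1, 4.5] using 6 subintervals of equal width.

39.875

Δt = (4.5 − (-1))/6 = 11/12.
Midpoints: -13/24, 0.375, 31/24, 53/24, 3.125, 97/24.
f(-13/24) = 0.375, f(0.375) = 3.125, f(31/24) = 5.875, f(53/24) = 8.625, f(3.125) = 11.375, f(97/24) = 14.125.
Sum = Δt · [f(-13/24) + f(0.375) + f(31/24) + ...].
Sum = 39.875.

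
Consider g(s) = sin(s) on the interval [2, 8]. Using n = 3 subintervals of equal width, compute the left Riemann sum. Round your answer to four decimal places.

-0.2538

Δs = (8 − 2)/3 = 2.
Left endpoints: 2, 4, 6.
g(2) ≈ 0.9093, g(4) ≈ -0.7568, g(6) ≈ -0.2794.
Sum = Δs · [g(2) + g(4) + g(6)].
Sum ≈ -0.2538.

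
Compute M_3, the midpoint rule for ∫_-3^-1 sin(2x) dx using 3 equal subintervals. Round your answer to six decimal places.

Δx = (-1 − (-3))/3 = 2/3.
Midpoints: -8/3, -2, -4/3.
f(-8/3) ≈ 0.813329, f(-2) ≈ 0.756802, f(-4/3) ≈ -0.457273.
Sum = Δx · [f(-8/3) + f(-2) + f(-4/3)].
Sum ≈ 0.741906.

0.741906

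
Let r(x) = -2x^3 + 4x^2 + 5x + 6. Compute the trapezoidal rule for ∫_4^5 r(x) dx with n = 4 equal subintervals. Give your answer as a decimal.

Δx = (5 − 4)/4 = 0.25.
r(4) = -38, r(4.25) = -54.03125, r(4.5) = -72.75, r(4.75) = -94.34375, r(5) = -119.
T_4 = (Δx/2)·[r(x_0) + 2r(x_1) + 2r(x_2) + 2r(x_3) + r(x_4)].
Sum = -74.90625.

-74.90625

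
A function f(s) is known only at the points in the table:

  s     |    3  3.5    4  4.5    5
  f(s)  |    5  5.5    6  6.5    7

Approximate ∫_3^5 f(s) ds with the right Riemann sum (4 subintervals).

12.5

Δs = 0.5.
Sum = 0.5·[5.5 + 6 + 6.5 + 7] = 12.5.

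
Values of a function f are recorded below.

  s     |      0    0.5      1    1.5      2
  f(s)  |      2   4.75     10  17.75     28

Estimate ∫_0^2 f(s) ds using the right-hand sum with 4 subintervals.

30.25

Δs = 0.5.
Sum = 0.5·[4.75 + 10 + 17.75 + 28] = 30.25.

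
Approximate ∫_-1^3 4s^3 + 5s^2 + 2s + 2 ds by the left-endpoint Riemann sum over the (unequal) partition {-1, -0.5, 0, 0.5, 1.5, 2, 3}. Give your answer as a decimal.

80

Subinterval widths: 0.5, 0.5, 0.5, 1, 0.5, 1.
Left endpoints: -1, -0.5, 0, 0.5, 1.5, 2.
f(-1) = 1, f(-0.5) = 1.75, f(0) = 2, f(0.5) = 4.75, f(1.5) = 29.75, f(2) = 58.
Sum = Σ Δs_i · f(s_i).
Sum = 80.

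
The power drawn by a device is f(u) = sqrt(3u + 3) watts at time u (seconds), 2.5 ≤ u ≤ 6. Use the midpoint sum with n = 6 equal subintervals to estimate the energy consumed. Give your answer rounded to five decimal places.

13.82641

Δu = (6 − 2.5)/6 = 7/12.
Midpoints: 67/24, 3.375, 95/24, 109/24, 5.125, 137/24.
f(67/24) ≈ 3.37268, f(3.375) ≈ 3.62284, f(95/24) ≈ 3.85681, f(109/24) ≈ 4.07738, f(5.125) ≈ 4.28661, f(137/24) ≈ 4.48609.
Sum = Δu · [f(67/24) + f(3.375) + f(95/24) + ...].
Sum ≈ 13.82641.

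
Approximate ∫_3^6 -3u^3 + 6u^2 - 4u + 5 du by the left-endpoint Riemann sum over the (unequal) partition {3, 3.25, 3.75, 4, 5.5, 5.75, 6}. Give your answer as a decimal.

Subinterval widths: 0.25, 0.5, 0.25, 1.5, 0.25, 0.25.
Left endpoints: 3, 3.25, 3.75, 4, 5.5, 5.75.
f(3) = -34, f(3.25) = -47.609375, f(3.75) = -83.828125, f(4) = -107, f(5.5) = -334.625, f(5.75) = -389.953125.
Sum = Σ Δu_i · f(u_i).
Sum = -394.90625.

-394.90625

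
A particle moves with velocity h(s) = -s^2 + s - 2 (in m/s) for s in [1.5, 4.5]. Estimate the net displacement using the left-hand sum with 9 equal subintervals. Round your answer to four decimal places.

-23.8056

Δs = (4.5 − 1.5)/9 = 1/3.
Left endpoints: 1.5, 11/6, 13/6, 2.5, 17/6, 19/6, 3.5, 23/6, 25/6.
h(1.5) = -2.75, h(11/6) = -127/36, h(13/6) = -163/36, h(2.5) = -5.75, h(17/6) = -259/36, h(19/6) = -319/36, h(3.5) = -10.75, h(23/6) = -463/36, h(25/6) = -547/36.
Sum = Δs · [h(1.5) + h(11/6) + h(13/6) + ...].
Sum ≈ -23.8056.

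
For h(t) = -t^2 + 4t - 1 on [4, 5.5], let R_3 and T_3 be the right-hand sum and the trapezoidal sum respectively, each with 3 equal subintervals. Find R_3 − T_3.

R_3 = -9.25.
T_3 = -7.1875.
R_3 − T_3 = -2.0625.

-2.0625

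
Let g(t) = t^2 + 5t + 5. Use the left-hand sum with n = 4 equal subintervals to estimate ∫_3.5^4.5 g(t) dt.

Δt = (4.5 − 3.5)/4 = 0.25.
Left endpoints: 3.5, 3.75, 4, 4.25.
g(3.5) = 34.75, g(3.75) = 37.8125, g(4) = 41, g(4.25) = 44.3125.
Sum = Δt · [g(3.5) + g(3.75) + g(4) + g(4.25)].
Sum = 39.46875.

39.46875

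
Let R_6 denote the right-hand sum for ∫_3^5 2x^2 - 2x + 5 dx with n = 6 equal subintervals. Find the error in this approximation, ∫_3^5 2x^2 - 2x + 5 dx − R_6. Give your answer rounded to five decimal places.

-4.74074

Exact integral: ∫_3^5 f(x) dx ≈ 59.3333333.
R_6 ≈ 64.0740741.
Error ≈ 59.3333333 − 64.0740741 ≈ -4.74074.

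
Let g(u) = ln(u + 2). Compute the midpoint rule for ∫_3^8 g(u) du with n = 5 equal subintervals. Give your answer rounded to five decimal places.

Δu = (8 − 3)/5 = 1.
Midpoints: 3.5, 4.5, 5.5, 6.5, 7.5.
g(3.5) ≈ 1.70475, g(4.5) ≈ 1.87180, g(5.5) ≈ 2.01490, g(6.5) ≈ 2.14007, g(7.5) ≈ 2.25129.
Sum = Δu · [g(3.5) + g(4.5) + g(5.5) + g(6.5) + g(7.5)].
Sum ≈ 9.98281.

9.98281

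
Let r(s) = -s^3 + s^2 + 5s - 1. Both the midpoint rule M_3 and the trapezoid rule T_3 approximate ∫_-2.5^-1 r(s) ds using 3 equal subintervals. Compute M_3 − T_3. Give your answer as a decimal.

M_3 = -0.4296875.
T_3 = 0.15625.
M_3 − T_3 = -0.5859375.

-0.5859375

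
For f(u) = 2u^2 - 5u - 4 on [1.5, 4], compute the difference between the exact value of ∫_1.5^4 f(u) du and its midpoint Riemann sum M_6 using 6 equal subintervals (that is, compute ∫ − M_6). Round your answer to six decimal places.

Exact integral: ∫_1.5^4 f(u) du ≈ -3.95833333.
M_6 ≈ -4.03067130.
Error ≈ -3.95833333 − (-4.03067130) ≈ 0.072338.

0.072338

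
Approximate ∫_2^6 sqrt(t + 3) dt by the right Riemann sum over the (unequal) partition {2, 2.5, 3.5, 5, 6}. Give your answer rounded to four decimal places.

Subinterval widths: 0.5, 1, 1.5, 1.
Right endpoints: 2.5, 3.5, 5, 6.
f(2.5) ≈ 2.3452, f(3.5) ≈ 2.5495, f(5) ≈ 2.8284, f(6) ≈ 3.0000.
Sum = Σ Δt_i · f(t_i).
Sum ≈ 10.9648.

10.9648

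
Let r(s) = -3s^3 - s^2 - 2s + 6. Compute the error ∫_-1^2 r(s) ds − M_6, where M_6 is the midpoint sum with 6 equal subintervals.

Exact integral: ∫_-1^2 r(s) ds = 0.75.
M_6 = 1.09375.
Error = 0.75 − 1.09375 = -0.34375.

-0.34375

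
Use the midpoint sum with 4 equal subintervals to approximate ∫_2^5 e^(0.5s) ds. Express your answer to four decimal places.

18.8180

Δs = (5 − 2)/4 = 0.75.
Midpoints: 2.375, 3.125, 3.875, 4.625.
f(2.375) ≈ 3.2789, f(3.125) ≈ 4.7707, f(3.875) ≈ 6.9414, f(4.625) ≈ 10.0996.
Sum = Δs · [f(2.375) + f(3.125) + f(3.875) + f(4.625)].
Sum ≈ 18.8180.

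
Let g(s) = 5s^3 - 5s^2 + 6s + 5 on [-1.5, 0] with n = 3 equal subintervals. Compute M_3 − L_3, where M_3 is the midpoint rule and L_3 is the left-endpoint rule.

10.8046875

M_3 = -10.6953125.
L_3 = -21.5.
M_3 − L_3 = 10.8046875.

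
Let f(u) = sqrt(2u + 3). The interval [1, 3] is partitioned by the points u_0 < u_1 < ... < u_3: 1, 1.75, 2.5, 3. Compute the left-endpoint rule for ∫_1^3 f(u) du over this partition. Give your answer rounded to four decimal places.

Subinterval widths: 0.75, 0.75, 0.5.
Left endpoints: 1, 1.75, 2.5.
f(1) ≈ 2.2361, f(1.75) ≈ 2.5495, f(2.5) ≈ 2.8284.
Sum = Σ Δu_i · f(u_i).
Sum ≈ 5.0034.

5.0034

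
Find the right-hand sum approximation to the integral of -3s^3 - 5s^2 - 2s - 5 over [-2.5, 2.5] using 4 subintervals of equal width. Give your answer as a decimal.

-148.4375

Δs = (2.5 − (-2.5))/4 = 1.25.
Right endpoints: -1.25, 0, 1.25, 2.5.
f(-1.25) = -4.453125, f(0) = -5, f(1.25) = -21.171875, f(2.5) = -88.125.
Sum = Δs · [f(-1.25) + f(0) + f(1.25) + f(2.5)].
Sum = -148.4375.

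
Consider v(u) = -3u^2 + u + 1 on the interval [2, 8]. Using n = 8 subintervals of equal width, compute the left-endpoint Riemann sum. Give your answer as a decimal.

Δu = (8 − 2)/8 = 0.75.
Left endpoints: 2, 2.75, 3.5, 4.25, 5, 5.75, 6.5, 7.25.
v(2) = -9, v(2.75) = -18.9375, v(3.5) = -32.25, v(4.25) = -48.9375, v(5) = -69, v(5.75) = -92.4375, v(6.5) = -119.25, v(7.25) = -149.4375.
Sum = Δu · [v(2) + v(2.75) + v(3.5) + ...].
Sum = -404.4375.

-404.4375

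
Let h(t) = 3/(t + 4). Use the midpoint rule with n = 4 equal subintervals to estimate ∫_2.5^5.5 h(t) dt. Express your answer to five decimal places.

1.13759

Δt = (5.5 − 2.5)/4 = 0.75.
Midpoints: 2.875, 3.625, 4.375, 5.125.
h(2.875) = 24/55, h(3.625) = 24/61, h(4.375) = 24/67, h(5.125) = 24/73.
Sum = Δt · [h(2.875) + h(3.625) + h(4.375) + h(5.125)].
Sum ≈ 1.13759.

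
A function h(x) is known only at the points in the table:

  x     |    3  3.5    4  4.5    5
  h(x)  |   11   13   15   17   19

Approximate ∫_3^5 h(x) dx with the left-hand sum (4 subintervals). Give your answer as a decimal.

28

Δx = 0.5.
Sum = 0.5·[11 + 13 + 15 + 17] = 28.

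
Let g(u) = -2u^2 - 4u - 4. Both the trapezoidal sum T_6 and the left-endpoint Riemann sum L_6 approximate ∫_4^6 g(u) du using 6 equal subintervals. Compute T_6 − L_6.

-8

T_6 ≈ -149.4074074.
L_6 ≈ -141.4074074.
T_6 − L_6 = -8.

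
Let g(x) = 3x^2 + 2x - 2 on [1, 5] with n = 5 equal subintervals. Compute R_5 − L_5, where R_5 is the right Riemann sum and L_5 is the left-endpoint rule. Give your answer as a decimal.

64

R_5 = 173.28.
L_5 = 109.28.
R_5 − L_5 = 64.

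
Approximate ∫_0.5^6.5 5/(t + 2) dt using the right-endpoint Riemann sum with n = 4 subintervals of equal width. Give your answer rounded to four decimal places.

5.1924

Δt = (6.5 − 0.5)/4 = 1.5.
Right endpoints: 2, 3.5, 5, 6.5.
f(2) = 1.25, f(3.5) = 10/11, f(5) = 5/7, f(6.5) = 10/17.
Sum = Δt · [f(2) + f(3.5) + f(5) + f(6.5)].
Sum ≈ 5.1924.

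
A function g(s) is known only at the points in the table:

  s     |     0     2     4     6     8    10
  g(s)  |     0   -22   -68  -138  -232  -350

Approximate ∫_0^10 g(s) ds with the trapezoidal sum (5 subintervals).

-1270

Δs = 2.
T_5 = (2/2)·[0 + 2·(-22) + 2·(-68) + 2·(-138) + 2·(-232) + (-350)] = -1270.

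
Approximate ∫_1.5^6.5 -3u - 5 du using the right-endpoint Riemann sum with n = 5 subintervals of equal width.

Δu = (6.5 − 1.5)/5 = 1.
Right endpoints: 2.5, 3.5, 4.5, 5.5, 6.5.
f(2.5) = -12.5, f(3.5) = -15.5, f(4.5) = -18.5, f(5.5) = -21.5, f(6.5) = -24.5.
Sum = Δu · [f(2.5) + f(3.5) + f(4.5) + f(5.5) + f(6.5)].
Sum = -92.5.

-92.5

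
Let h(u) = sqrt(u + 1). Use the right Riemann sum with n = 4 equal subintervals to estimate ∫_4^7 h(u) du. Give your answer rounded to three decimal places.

Δu = (7 − 4)/4 = 0.75.
Right endpoints: 4.75, 5.5, 6.25, 7.
h(4.75) ≈ 2.398, h(5.5) ≈ 2.550, h(6.25) ≈ 2.693, h(7) ≈ 2.828.
Sum = Δu · [h(4.75) + h(5.5) + h(6.25) + h(7)].
Sum ≈ 7.851.

7.851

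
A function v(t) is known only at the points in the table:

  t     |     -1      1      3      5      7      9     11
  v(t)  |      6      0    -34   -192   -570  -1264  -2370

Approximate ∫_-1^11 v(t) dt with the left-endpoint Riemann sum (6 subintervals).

Δt = 2.
Sum = 2·[6 + 0 + (-34) + (-192) + (-570) + (-1264)] = -4108.

-4108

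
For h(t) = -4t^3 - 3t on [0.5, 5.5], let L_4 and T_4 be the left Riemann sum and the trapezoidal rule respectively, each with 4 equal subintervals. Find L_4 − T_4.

L_4 = -581.875.
T_4 = -1006.875.
L_4 − T_4 = 425.

425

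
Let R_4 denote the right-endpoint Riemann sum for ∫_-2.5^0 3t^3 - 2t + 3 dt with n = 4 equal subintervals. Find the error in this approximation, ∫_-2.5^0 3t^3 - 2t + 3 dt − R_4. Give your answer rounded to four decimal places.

Exact integral: ∫_-2.5^0 f(t) dt = -15.546875.
R_4 ≈ -4.291992.
Error ≈ -15.546875 − (-4.291992) ≈ -11.2549.

-11.2549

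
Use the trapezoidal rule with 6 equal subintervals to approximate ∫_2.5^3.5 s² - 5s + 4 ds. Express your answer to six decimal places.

Δs = (3.5 − 2.5)/6 = 1/6.
f(2.5) = -2.25, f(8/3) = -20/9, f(17/6) = -77/36, f(3) = -2, f(19/6) = -65/36, f(10/3) = -14/9, f(3.5) = -1.25.
T_6 = (Δs/2)·[f(s_0) + 2f(s_1) + ... + 2f(s_{5}) + f(s_6)].
Sum ≈ -1.912037.

-1.912037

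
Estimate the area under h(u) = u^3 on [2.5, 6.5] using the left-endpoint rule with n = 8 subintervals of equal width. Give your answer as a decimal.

Δu = (6.5 − 2.5)/8 = 0.5.
Left endpoints: 2.5, 3, 3.5, 4, 4.5, 5, 5.5, 6.
h(2.5) = 15.625, h(3) = 27, h(3.5) = 42.875, h(4) = 64, h(4.5) = 91.125, h(5) = 125, h(5.5) = 166.375, h(6) = 216.
Sum = Δu · [h(2.5) + h(3) + h(3.5) + ...].
Sum = 374.

374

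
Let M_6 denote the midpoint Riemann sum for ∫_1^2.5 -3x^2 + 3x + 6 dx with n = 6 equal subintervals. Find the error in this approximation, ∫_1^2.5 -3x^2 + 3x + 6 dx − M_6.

Exact integral: ∫_1^2.5 f(x) dx = 2.25.
M_6 = 2.2734375.
Error = 2.25 − 2.2734375 = -0.0234375.

-0.0234375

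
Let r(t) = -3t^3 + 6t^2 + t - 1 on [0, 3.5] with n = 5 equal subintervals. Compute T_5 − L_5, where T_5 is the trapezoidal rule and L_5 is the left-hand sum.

T_5 = -26.95875.
L_5 = -8.89.
T_5 − L_5 = -18.06875.

-18.06875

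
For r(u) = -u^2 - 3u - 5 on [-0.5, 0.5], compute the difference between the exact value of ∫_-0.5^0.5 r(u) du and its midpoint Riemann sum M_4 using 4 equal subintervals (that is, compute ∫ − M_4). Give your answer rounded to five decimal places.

-0.00521

Exact integral: ∫_-0.5^0.5 r(u) du ≈ -5.0833333.
M_4 = -5.078125.
Error ≈ -5.0833333 − (-5.078125) ≈ -0.00521.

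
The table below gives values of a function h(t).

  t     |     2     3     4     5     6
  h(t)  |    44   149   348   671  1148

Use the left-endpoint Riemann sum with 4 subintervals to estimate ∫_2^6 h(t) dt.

1212

Δt = 1.
Sum = 1·[44 + 149 + 348 + 671] = 1212.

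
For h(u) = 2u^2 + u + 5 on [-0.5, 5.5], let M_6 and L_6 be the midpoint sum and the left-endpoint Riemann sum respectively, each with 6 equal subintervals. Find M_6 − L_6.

30

M_6 = 155.
L_6 = 125.
M_6 − L_6 = 30.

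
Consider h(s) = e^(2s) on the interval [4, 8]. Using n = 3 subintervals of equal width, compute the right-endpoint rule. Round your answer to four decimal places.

12728599.7929

Δs = (8 − 4)/3 = 4/3.
Right endpoints: 16/3, 20/3, 8.
h(16/3) ≈ 42901.6972, h(20/3) ≈ 617437.6269, h(8) ≈ 8886110.5205.
Sum = Δs · [h(16/3) + h(20/3) + h(8)].
Sum ≈ 12728599.7929.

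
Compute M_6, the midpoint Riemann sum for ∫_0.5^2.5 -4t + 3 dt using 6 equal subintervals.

Δt = (2.5 − 0.5)/6 = 1/3.
Midpoints: 2/3, 1, 4/3, 5/3, 2, 7/3.
f(2/3) = 1/3, f(1) = -1, f(4/3) = -7/3, f(5/3) = -11/3, f(2) = -5, f(7/3) = -19/3.
Sum = Δt · [f(2/3) + f(1) + f(4/3) + ...].
Sum = -6.

-6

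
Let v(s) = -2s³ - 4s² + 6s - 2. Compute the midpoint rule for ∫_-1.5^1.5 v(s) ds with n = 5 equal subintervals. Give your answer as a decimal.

-14.64

Δs = (1.5 − (-1.5))/5 = 0.6.
Midpoints: -1.2, -0.6, 0, 0.6, 1.2.
v(-1.2) = -11.504, v(-0.6) = -6.608, v(0) = -2, v(0.6) = -0.272, v(1.2) = -4.016.
Sum = Δs · [v(-1.2) + v(-0.6) + v(0) + v(0.6) + v(1.2)].
Sum = -14.64.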